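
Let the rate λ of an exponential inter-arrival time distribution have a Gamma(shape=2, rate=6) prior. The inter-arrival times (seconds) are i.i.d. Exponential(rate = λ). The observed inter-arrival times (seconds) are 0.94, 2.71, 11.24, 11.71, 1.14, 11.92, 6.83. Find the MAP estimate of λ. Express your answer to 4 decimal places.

λ̂_MAP = 0.1524

The Exponential(rate=λ) likelihood is ∝ λ^n e^(−λΣtᵢ). Here n = 7 and Σtᵢ = 0.94 + 2.71 + 11.24 + 11.71 + 1.14 + 11.92 + 6.83 = 46.49.
Posterior ∝ λe^(−6λ) · λ^7e^(−46.49λ) = λ^8e^(−52.49λ), i.e. Gamma(9, 52.49).
Mode = (a−1)/b = 8/52.49 ≈ 0.1524.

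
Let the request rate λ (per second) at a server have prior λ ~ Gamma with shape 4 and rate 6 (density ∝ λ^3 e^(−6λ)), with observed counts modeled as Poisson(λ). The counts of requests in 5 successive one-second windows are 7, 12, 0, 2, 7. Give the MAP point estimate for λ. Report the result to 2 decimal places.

Σxᵢ = 7+12+0+2+7 = 28, with n = 5.
Posterior ∝ λ^3e^(−6λ) · λ^28e^(−5λ) = λ^31e^(−11λ), i.e. Gamma(shape=32, rate=11).
The mode of a Gamma(a, b) with a ≥ 1 (shape–rate) is (a−1)/b = 31/11 ≈ 2.82.

λ̂_MAP = 2.82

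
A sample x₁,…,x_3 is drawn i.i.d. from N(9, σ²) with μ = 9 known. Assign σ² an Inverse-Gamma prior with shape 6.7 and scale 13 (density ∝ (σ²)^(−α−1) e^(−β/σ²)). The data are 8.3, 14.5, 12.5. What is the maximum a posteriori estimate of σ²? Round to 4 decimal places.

Sum of squared deviations about the known mean: SS = (8.3−9)² + (14.5−9)² + (12.5−9)² = 42.99.
The Normal likelihood contributes (σ²)^(−n/2) exp(−SS/(2σ²)), so the posterior is Inverse-Gamma(α + n/2, β + SS/2) = Inverse-Gamma(8.2, 34.495).
The mode of Inverse-Gamma(a, b) is b/(a+1) = 34.495/9.2 ≈ 3.7495.

σ̂²_MAP = 3.7495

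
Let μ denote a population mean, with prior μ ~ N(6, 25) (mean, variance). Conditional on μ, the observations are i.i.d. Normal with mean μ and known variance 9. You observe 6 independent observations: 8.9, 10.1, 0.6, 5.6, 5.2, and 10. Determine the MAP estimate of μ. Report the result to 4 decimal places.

μ̂_MAP = 6.6918

n = 6; x̄ = (8.9 + 10.1 + 0.6 + 5.6 + 5.2 + 10)/6 = 40.4/6 = 101/15 ≈ 6.7333.
For a Normal prior and Normal likelihood with known variance, the posterior is Normal; its mode equals its mean, the precision-weighted average.
Prior precision 1/σ₀² = 1/25 = 0.04; data precision n/σ² = 6/9 = 2/3.
μ̂ = (0.04·6 + (2/3)·(101/15)) / (0.04 + 2/3) = (1064/225)/(53/75) = 1064/159 ≈ 6.6918.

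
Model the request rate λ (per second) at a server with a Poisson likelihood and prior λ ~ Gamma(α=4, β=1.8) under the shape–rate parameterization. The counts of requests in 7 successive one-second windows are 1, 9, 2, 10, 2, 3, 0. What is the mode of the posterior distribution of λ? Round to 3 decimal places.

λ̂_MAP = 3.409

Σxᵢ = 1+9+2+10+2+3+0 = 27, with n = 7.
Posterior ∝ λ^3e^(−1.8λ) · λ^27e^(−7λ) = λ^30e^(−8.8λ), i.e. Gamma(shape=31, rate=8.8).
The mode of a Gamma(a, b) with a ≥ 1 (shape–rate) is (a−1)/b = 30/8.8 ≈ 3.409.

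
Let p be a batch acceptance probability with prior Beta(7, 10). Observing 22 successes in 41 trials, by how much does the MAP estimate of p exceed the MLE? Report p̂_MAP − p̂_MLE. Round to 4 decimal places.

Posterior is Beta(29, 29); MAP = (29−1)/(58−2) = 28/56 ≈ 0.50000.
MLE ignores the prior: p̂_MLE = k/n = 22/41 ≈ 0.53659.
Difference = 28/56 − 22/41 = -3/82 ≈ -0.0366.

MAP − MLE = -0.0366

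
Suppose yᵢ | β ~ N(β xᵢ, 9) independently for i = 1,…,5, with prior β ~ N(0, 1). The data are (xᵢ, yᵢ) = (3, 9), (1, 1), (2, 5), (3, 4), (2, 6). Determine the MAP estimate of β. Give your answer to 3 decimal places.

β̂_MAP = 1.722

log p(β | y) = −Σ(yᵢ − βxᵢ)²/(2·9) − β²/(2·1) + const.
Setting the derivative to zero: Σxᵢ(yᵢ − βxᵢ)/9 − β/1 = 0, so β = Σxᵢyᵢ / (Σxᵢ² + σ²/τ²).
Σxᵢyᵢ = 3·9 + 1·1 + 2·5 + 3·4 + 2·6 = 62; Σxᵢ² = 27; σ²/τ² = 9.
β̂_MAP = 62 / (27 + 9) = 62/36 ≈ 1.722.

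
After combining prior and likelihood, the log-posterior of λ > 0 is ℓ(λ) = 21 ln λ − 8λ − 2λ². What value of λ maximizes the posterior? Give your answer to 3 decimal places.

λ̂_MAP = 1.500

ℓ'(λ) = 21/λ − 8 − 4λ. Setting this to zero and multiplying by λ: 4λ² + 8λ − 21 = 0.
λ = (−8 + √(8² + 4·4·21)) / (2·4) = (−8 + √400) / 8 = (−8 + 20)/8 = 3/2.
ℓ''(λ) = −21/λ² − 4 < 0, confirming a maximum.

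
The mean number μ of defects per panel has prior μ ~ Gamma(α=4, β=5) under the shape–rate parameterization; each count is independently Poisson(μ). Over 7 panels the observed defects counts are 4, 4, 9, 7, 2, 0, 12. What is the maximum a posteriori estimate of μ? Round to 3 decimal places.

Σxᵢ = 4+4+9+7+2+0+12 = 38, with n = 7.
Posterior ∝ μ^3e^(−5μ) · μ^38e^(−7μ) = μ^41e^(−12μ), i.e. Gamma(shape=42, rate=12).
The mode of a Gamma(a, b) with a ≥ 1 (shape–rate) is (a−1)/b = 41/12 ≈ 3.417.

μ̂_MAP = 3.417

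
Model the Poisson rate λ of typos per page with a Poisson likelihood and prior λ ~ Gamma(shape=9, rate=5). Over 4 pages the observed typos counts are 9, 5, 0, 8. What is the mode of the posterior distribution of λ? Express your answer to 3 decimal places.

Σxᵢ = 9+5+0+8 = 22, with n = 4.
Posterior ∝ λ^8e^(−5λ) · λ^22e^(−4λ) = λ^30e^(−9λ), i.e. Gamma(shape=31, rate=9).
The mode of a Gamma(a, b) with a ≥ 1 (shape–rate) is (a−1)/b = 30/9 ≈ 3.333.

λ̂_MAP = 3.333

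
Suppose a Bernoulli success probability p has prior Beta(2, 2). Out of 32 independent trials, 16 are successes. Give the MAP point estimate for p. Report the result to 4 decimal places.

Prior: Beta(2, 2).
Data: 16 successes in 32 trials. The binomial likelihood contributes p^16(1−p)^16, so the posterior is Beta(2+16, 2+16) = Beta(18, 18).
For Beta(a, b) with a, b > 1 the mode is (a−1)/(a+b−2) = 17/34 ≈ 0.5000.

p̂_MAP = 0.5000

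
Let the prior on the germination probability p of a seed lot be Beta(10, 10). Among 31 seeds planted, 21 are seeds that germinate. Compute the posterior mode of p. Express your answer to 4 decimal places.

p̂_MAP = 0.6122

Prior: Beta(10, 10).
Data: 21 successes in 31 trials. The binomial likelihood contributes p^21(1−p)^10, so the posterior is Beta(10+21, 10+10) = Beta(31, 20).
For Beta(a, b) with a, b > 1 the mode is (a−1)/(a+b−2) = 30/49 ≈ 0.6122.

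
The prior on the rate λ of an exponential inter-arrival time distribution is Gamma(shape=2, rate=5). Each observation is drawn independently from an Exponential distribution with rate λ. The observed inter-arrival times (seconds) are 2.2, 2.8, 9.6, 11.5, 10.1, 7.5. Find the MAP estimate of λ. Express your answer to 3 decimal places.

λ̂_MAP = 0.144

The Exponential(rate=λ) likelihood is ∝ λ^n e^(−λΣtᵢ). Here n = 6 and Σtᵢ = 2.2 + 2.8 + 9.6 + 11.5 + 10.1 + 7.5 = 43.7.
Posterior ∝ λe^(−5λ) · λ^6e^(−43.7λ) = λ^7e^(−48.7λ), i.e. Gamma(8, 48.7).
Mode = (a−1)/b = 7/48.7 ≈ 0.144.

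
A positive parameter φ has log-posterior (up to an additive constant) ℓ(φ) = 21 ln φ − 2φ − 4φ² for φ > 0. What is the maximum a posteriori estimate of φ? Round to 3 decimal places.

φ̂_MAP = 1.500

ℓ'(φ) = 21/φ − 2 − 8φ. Setting this to zero and multiplying by φ: 8φ² + 2φ − 21 = 0.
φ = (−2 + √(2² + 4·8·21)) / (2·8) = (−2 + √676) / 16 = (−2 + 26)/16 = 3/2.
ℓ''(φ) = −21/φ² − 8 < 0, confirming a maximum.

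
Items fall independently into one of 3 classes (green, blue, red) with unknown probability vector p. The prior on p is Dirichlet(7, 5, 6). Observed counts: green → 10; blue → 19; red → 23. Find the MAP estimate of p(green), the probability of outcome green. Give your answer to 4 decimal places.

The posterior is Dirichlet(αᵢ + nᵢ) = Dirichlet(17, 24, 29).
For a Dirichlet(a₁,…,a_K) with all aᵢ > 1, the mode has j-th component (aⱼ − 1)/(Σaᵢ − K).
Here Σaᵢ = 70 and K = 3, so p(green) = (17 − 1)/(70 − 3) = 16/67 ≈ 0.2388.

MAP estimate of p(green) = 0.2388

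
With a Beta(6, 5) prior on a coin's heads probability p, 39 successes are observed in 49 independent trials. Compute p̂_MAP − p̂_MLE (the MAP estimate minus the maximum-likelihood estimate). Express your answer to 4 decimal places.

Posterior is Beta(45, 15); MAP = (45−1)/(60−2) = 44/58 ≈ 0.75862.
MLE ignores the prior: p̂_MLE = k/n = 39/49 ≈ 0.79592.
Difference = 44/58 − 39/49 = -53/1421 ≈ -0.0373.

MAP − MLE = -0.0373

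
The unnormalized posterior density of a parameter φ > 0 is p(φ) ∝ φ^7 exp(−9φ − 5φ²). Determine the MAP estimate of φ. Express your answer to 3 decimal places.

ℓ'(φ) = 7/φ − 9 − 10φ. Setting this to zero and multiplying by φ: 10φ² + 9φ − 7 = 0.
φ = (−9 + √(9² + 4·10·7)) / (2·10) = (−9 + √361) / 20 = (−9 + 19)/20 = 1/2.
ℓ''(φ) = −7/φ² − 10 < 0, confirming a maximum.

φ̂_MAP = 0.500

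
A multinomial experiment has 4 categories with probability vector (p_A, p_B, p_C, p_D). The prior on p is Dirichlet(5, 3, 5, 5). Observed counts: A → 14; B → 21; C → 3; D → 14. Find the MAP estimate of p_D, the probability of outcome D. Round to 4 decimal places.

MAP estimate of p_D = 0.2727

The posterior is Dirichlet(αᵢ + nᵢ) = Dirichlet(19, 24, 8, 19).
For a Dirichlet(a₁,…,a_K) with all aᵢ > 1, the mode has j-th component (aⱼ − 1)/(Σaᵢ − K).
Here Σaᵢ = 70 and K = 4, so p_D = (19 − 1)/(70 − 4) = 18/66 ≈ 0.2727.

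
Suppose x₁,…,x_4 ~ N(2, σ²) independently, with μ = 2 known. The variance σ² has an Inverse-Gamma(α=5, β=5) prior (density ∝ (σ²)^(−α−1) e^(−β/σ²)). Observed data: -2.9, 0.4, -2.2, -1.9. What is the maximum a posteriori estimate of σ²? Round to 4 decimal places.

Sum of squared deviations about the known mean: SS = (-2.9−2)² + (0.4−2)² + (-2.2−2)² + (-1.9−2)² = 59.42.
The Normal likelihood contributes (σ²)^(−n/2) exp(−SS/(2σ²)), so the posterior is Inverse-Gamma(α + n/2, β + SS/2) = Inverse-Gamma(7, 34.71).
The mode of Inverse-Gamma(a, b) is b/(a+1) = 34.71/8 ≈ 4.3388.

σ̂²_MAP = 4.3388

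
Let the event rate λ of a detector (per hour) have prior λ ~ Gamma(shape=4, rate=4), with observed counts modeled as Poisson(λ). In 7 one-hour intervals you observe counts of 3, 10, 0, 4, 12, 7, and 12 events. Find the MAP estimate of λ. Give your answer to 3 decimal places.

Σxᵢ = 3+10+0+4+12+7+12 = 48, with n = 7.
Posterior ∝ λ^3e^(−4λ) · λ^48e^(−7λ) = λ^51e^(−11λ), i.e. Gamma(shape=52, rate=11).
The mode of a Gamma(a, b) with a ≥ 1 (shape–rate) is (a−1)/b = 51/11 ≈ 4.636.

λ̂_MAP = 4.636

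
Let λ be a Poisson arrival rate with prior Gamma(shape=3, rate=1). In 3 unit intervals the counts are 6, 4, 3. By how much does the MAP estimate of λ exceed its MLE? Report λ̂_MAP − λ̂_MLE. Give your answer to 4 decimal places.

MAP − MLE = -0.5833

Σxᵢ = 13. Posterior is Gamma(16, 4); MAP = (16−1)/4 = 15/4 ≈ 3.75000.
MLE = x̄ = 13/3 ≈ 4.33333.
Difference = 15/4 − 13/3 = -7/12 ≈ -0.5833.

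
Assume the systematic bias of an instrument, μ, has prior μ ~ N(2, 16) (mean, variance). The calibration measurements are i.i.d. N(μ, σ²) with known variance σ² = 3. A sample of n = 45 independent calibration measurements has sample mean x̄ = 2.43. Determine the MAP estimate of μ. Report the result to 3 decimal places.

n = 45, x̄ = 2.43.
For a Normal prior and Normal likelihood with known variance, the posterior is Normal; its mode equals its mean, the precision-weighted average.
Prior precision 1/σ₀² = 1/16 = 0.0625; data precision n/σ² = 45/3 = 15.
μ̂ = (0.0625·2 + 15·2.43) / (0.0625 + 15) = 36.575/15.0625 = 2926/1205 ≈ 2.428.

μ̂_MAP = 2.428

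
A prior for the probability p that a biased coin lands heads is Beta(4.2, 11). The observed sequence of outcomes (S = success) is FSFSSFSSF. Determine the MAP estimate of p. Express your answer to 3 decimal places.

p̂_MAP = 0.369

Prior: Beta(4.2, 11).
Data: 5 successes in 9 trials (from the sequence). The binomial likelihood contributes p^5(1−p)^4, so the posterior is Beta(4.2+5, 11+4) = Beta(9.2, 15).
For Beta(a, b) with a, b > 1 the mode is (a−1)/(a+b−2) = 8.2/22.2 ≈ 0.369.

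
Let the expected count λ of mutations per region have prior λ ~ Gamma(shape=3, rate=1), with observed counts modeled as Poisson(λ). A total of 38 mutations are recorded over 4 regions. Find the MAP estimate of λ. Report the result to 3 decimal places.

Σxᵢ = 38, n = 4.
Posterior ∝ λ^2e^(−1λ) · λ^38e^(−4λ) = λ^40e^(−5λ), i.e. Gamma(shape=41, rate=5).
The mode of a Gamma(a, b) with a ≥ 1 (shape–rate) is (a−1)/b = 40/5 ≈ 8.000.

λ̂_MAP = 8.000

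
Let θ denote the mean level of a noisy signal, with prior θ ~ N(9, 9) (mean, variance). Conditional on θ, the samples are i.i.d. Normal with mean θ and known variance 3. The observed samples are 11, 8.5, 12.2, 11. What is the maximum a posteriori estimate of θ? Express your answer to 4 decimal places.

θ̂_MAP = 10.5462

n = 4; x̄ = (11 + 8.5 + 12.2 + 11)/4 = 42.7/4 = 10.675.
For a Normal prior and Normal likelihood with known variance, the posterior is Normal; its mode equals its mean, the precision-weighted average.
Prior precision 1/σ₀² = 1/9; data precision n/σ² = 4/3.
θ̂ = ((1/9)·9 + (4/3)·10.675) / (1/9 + 4/3) = (457/30)/(13/9) = 1371/130 ≈ 10.5462.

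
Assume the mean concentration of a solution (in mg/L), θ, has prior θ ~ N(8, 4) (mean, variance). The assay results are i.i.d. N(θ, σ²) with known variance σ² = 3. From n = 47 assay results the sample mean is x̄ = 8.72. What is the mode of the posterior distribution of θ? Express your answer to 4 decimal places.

n = 47, x̄ = 8.72.
For a Normal prior and Normal likelihood with known variance, the posterior is Normal; its mode equals its mean, the precision-weighted average.
Prior precision 1/σ₀² = 1/4 = 0.25; data precision n/σ² = 47/3.
θ̂ = (0.25·8 + (47/3)·8.72) / (0.25 + 47/3) = (10396/75)/(191/12) = 41584/4775 ≈ 8.7087.

θ̂_MAP = 8.7087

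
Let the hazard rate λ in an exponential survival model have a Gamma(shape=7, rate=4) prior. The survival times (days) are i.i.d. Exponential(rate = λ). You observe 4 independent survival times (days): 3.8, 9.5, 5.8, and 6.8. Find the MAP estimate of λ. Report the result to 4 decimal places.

λ̂_MAP = 0.3344

The Exponential(rate=λ) likelihood is ∝ λ^n e^(−λΣtᵢ). Here n = 4 and Σtᵢ = 3.8 + 9.5 + 5.8 + 6.8 = 25.9.
Posterior ∝ λ^6e^(−4λ) · λ^4e^(−25.9λ) = λ^10e^(−29.9λ), i.e. Gamma(11, 29.9).
Mode = (a−1)/b = 10/29.9 ≈ 0.3344.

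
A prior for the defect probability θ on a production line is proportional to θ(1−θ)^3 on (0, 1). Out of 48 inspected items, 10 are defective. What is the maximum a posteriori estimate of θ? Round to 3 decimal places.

The prior density ∝ θ(1−θ)^3 is the kernel of Beta(2, 4).
Data: 10 successes in 48 trials. The binomial likelihood contributes θ^10(1−θ)^38, so the posterior is Beta(2+10, 4+38) = Beta(12, 42).
For Beta(a, b) with a, b > 1 the mode is (a−1)/(a+b−2) = 11/52 ≈ 0.212.

θ̂_MAP = 0.212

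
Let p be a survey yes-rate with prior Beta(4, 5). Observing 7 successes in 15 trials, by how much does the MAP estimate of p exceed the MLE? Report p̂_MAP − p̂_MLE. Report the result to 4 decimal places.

Posterior is Beta(11, 13); MAP = (11−1)/(24−2) = 10/22 ≈ 0.45455.
MLE ignores the prior: p̂_MLE = k/n = 7/15 ≈ 0.46667.
Difference = 10/22 − 7/15 = -2/165 ≈ -0.0121.

MAP − MLE = -0.0121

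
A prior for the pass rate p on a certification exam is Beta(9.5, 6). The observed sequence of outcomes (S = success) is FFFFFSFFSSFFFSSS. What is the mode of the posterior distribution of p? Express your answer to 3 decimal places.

p̂_MAP = 0.492

Prior: Beta(9.5, 6).
Data: 6 successes in 16 trials (from the sequence). The binomial likelihood contributes p^6(1−p)^10, so the posterior is Beta(9.5+6, 6+10) = Beta(15.5, 16).
For Beta(a, b) with a, b > 1 the mode is (a−1)/(a+b−2) = 14.5/29.5 ≈ 0.492.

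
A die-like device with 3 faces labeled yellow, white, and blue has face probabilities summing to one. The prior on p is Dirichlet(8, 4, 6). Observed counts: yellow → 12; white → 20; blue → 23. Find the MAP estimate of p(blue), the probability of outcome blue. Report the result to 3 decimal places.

MAP estimate of p(blue) = 0.400

The posterior is Dirichlet(αᵢ + nᵢ) = Dirichlet(20, 24, 29).
For a Dirichlet(a₁,…,a_K) with all aᵢ > 1, the mode has j-th component (aⱼ − 1)/(Σaᵢ − K).
Here Σaᵢ = 73 and K = 3, so p(blue) = (29 − 1)/(73 − 3) = 28/70 ≈ 0.400.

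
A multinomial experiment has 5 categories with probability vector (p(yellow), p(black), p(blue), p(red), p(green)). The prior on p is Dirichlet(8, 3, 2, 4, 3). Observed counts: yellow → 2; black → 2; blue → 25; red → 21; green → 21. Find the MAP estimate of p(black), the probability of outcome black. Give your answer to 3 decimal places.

MAP estimate of p(black) = 0.047

The posterior is Dirichlet(αᵢ + nᵢ) = Dirichlet(10, 5, 27, 25, 24).
For a Dirichlet(a₁,…,a_K) with all aᵢ > 1, the mode has j-th component (aⱼ − 1)/(Σaᵢ − K).
Here Σaᵢ = 91 and K = 5, so p(black) = (5 − 1)/(91 − 5) = 4/86 ≈ 0.047.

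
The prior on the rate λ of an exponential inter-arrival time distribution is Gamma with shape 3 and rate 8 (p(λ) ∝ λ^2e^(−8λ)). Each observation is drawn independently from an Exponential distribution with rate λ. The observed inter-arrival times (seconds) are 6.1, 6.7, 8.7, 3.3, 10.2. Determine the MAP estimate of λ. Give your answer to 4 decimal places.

λ̂_MAP = 0.1628

The Exponential(rate=λ) likelihood is ∝ λ^n e^(−λΣtᵢ). Here n = 5 and Σtᵢ = 6.1 + 6.7 + 8.7 + 3.3 + 10.2 = 35.
Posterior ∝ λ^2e^(−8λ) · λ^5e^(−35λ) = λ^7e^(−43λ), i.e. Gamma(8, 43).
Mode = (a−1)/b = 7/43 ≈ 0.1628.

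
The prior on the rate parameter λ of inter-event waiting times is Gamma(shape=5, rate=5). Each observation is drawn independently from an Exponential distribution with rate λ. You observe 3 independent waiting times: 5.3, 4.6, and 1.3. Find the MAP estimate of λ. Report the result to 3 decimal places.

The Exponential(rate=λ) likelihood is ∝ λ^n e^(−λΣtᵢ). Here n = 3 and Σtᵢ = 5.3 + 4.6 + 1.3 = 11.2.
Posterior ∝ λ^4e^(−5λ) · λ^3e^(−11.2λ) = λ^7e^(−16.2λ), i.e. Gamma(8, 16.2).
Mode = (a−1)/b = 7/16.2 ≈ 0.432.

λ̂_MAP = 0.432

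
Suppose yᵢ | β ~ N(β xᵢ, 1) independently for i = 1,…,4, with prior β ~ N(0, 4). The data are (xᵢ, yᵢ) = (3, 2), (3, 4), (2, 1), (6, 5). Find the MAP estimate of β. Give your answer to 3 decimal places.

log p(β | y) = −Σ(yᵢ − βxᵢ)²/(2·1) − β²/(2·4) + const.
Setting the derivative to zero: Σxᵢ(yᵢ − βxᵢ)/1 − β/4 = 0, so β = Σxᵢyᵢ / (Σxᵢ² + σ²/τ²).
Σxᵢyᵢ = 3·2 + 3·4 + 2·1 + 6·5 = 50; Σxᵢ² = 58; σ²/τ² = 0.25.
β̂_MAP = 50 / (58 + 0.25) = 50/58.25 ≈ 0.858.

β̂_MAP = 0.858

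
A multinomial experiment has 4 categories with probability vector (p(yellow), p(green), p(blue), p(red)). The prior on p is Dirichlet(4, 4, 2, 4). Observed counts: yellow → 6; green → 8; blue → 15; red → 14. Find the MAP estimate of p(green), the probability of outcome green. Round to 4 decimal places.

MAP estimate of p(green) = 0.2075

The posterior is Dirichlet(αᵢ + nᵢ) = Dirichlet(10, 12, 17, 18).
For a Dirichlet(a₁,…,a_K) with all aᵢ > 1, the mode has j-th component (aⱼ − 1)/(Σaᵢ − K).
Here Σaᵢ = 57 and K = 4, so p(green) = (12 − 1)/(57 − 4) = 11/53 ≈ 0.2075.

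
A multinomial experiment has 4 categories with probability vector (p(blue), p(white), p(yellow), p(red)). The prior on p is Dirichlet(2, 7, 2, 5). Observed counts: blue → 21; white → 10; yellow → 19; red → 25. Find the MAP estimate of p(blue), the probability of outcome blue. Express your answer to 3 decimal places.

The posterior is Dirichlet(αᵢ + nᵢ) = Dirichlet(23, 17, 21, 30).
For a Dirichlet(a₁,…,a_K) with all aᵢ > 1, the mode has j-th component (aⱼ − 1)/(Σaᵢ − K).
Here Σaᵢ = 91 and K = 4, so p(blue) = (23 − 1)/(91 − 4) = 22/87 ≈ 0.253.

MAP estimate of p(blue) = 0.253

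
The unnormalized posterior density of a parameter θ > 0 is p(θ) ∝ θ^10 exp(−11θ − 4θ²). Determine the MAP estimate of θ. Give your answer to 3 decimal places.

ℓ'(θ) = 10/θ − 11 − 8θ. Setting this to zero and multiplying by θ: 8θ² + 11θ − 10 = 0.
θ = (−11 + √(11² + 4·8·10)) / (2·8) = (−11 + √441) / 16 = (−11 + 21)/16 = 5/8.
ℓ''(θ) = −10/θ² − 8 < 0, confirming a maximum.

θ̂_MAP = 0.625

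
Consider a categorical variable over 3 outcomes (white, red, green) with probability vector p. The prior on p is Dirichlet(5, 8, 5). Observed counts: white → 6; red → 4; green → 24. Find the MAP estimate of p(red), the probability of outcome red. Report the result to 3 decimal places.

MAP estimate of p(red) = 0.224

The posterior is Dirichlet(αᵢ + nᵢ) = Dirichlet(11, 12, 29).
For a Dirichlet(a₁,…,a_K) with all aᵢ > 1, the mode has j-th component (aⱼ − 1)/(Σaᵢ − K).
Here Σaᵢ = 52 and K = 3, so p(red) = (12 − 1)/(52 − 3) = 11/49 ≈ 0.224.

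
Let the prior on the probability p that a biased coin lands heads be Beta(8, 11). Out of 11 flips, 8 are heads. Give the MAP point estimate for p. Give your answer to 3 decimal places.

Prior: Beta(8, 11).
Data: 8 successes in 11 trials. The binomial likelihood contributes p^8(1−p)^3, so the posterior is Beta(8+8, 11+3) = Beta(16, 14).
For Beta(a, b) with a, b > 1 the mode is (a−1)/(a+b−2) = 15/28 ≈ 0.536.

p̂_MAP = 0.536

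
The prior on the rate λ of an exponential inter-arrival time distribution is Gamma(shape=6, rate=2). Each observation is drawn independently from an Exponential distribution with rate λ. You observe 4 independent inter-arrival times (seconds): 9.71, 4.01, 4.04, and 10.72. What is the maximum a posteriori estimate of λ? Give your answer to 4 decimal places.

The Exponential(rate=λ) likelihood is ∝ λ^n e^(−λΣtᵢ). Here n = 4 and Σtᵢ = 9.71 + 4.01 + 4.04 + 10.72 = 28.48.
Posterior ∝ λ^5e^(−2λ) · λ^4e^(−28.48λ) = λ^9e^(−30.48λ), i.e. Gamma(10, 30.48).
Mode = (a−1)/b = 9/30.48 ≈ 0.2953.

λ̂_MAP = 0.2953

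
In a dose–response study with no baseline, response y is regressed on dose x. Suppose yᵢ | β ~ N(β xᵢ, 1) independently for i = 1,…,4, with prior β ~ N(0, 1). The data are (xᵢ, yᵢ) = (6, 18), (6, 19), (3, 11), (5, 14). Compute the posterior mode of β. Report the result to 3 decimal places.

β̂_MAP = 3.037

log p(β | y) = −Σ(yᵢ − βxᵢ)²/(2·1) − β²/(2·1) + const.
Setting the derivative to zero: Σxᵢ(yᵢ − βxᵢ)/1 − β/1 = 0, so β = Σxᵢyᵢ / (Σxᵢ² + σ²/τ²).
Σxᵢyᵢ = 6·18 + 6·19 + 3·11 + 5·14 = 325; Σxᵢ² = 106; σ²/τ² = 1.
β̂_MAP = 325 / (106 + 1) = 325/107 ≈ 3.037.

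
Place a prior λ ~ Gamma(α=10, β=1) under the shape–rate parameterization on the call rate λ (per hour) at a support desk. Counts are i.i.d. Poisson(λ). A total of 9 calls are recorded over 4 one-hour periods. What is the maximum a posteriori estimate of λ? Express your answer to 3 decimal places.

Σxᵢ = 9, n = 4.
Posterior ∝ λ^9e^(−1λ) · λ^9e^(−4λ) = λ^18e^(−5λ), i.e. Gamma(shape=19, rate=5).
The mode of a Gamma(a, b) with a ≥ 1 (shape–rate) is (a−1)/b = 18/5 ≈ 3.600.

λ̂_MAP = 3.600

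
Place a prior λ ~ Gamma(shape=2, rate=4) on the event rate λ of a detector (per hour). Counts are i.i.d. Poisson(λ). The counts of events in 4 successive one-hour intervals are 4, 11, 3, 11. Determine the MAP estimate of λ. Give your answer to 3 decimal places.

Σxᵢ = 4+11+3+11 = 29, with n = 4.
Posterior ∝ λe^(−4λ) · λ^29e^(−4λ) = λ^30e^(−8λ), i.e. Gamma(shape=31, rate=8).
The mode of a Gamma(a, b) with a ≥ 1 (shape–rate) is (a−1)/b = 30/8 ≈ 3.750.

λ̂_MAP = 3.750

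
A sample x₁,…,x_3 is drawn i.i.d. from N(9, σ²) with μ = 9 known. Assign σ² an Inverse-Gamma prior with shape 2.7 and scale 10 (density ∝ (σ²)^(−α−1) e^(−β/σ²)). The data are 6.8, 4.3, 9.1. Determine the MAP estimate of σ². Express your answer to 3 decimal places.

Sum of squared deviations about the known mean: SS = (6.8−9)² + (4.3−9)² + (9.1−9)² = 26.94.
The Normal likelihood contributes (σ²)^(−n/2) exp(−SS/(2σ²)), so the posterior is Inverse-Gamma(α + n/2, β + SS/2) = Inverse-Gamma(4.2, 23.47).
The mode of Inverse-Gamma(a, b) is b/(a+1) = 23.47/5.2 ≈ 4.513.

σ̂²_MAP = 4.513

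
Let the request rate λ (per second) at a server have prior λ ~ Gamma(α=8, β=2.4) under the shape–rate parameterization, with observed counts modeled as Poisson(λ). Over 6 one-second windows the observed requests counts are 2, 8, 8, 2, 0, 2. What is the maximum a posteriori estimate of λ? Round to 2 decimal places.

λ̂_MAP = 3.45

Σxᵢ = 2+8+8+2+0+2 = 22, with n = 6.
Posterior ∝ λ^7e^(−2.4λ) · λ^22e^(−6λ) = λ^29e^(−8.4λ), i.e. Gamma(shape=30, rate=8.4).
The mode of a Gamma(a, b) with a ≥ 1 (shape–rate) is (a−1)/b = 29/8.4 ≈ 3.45.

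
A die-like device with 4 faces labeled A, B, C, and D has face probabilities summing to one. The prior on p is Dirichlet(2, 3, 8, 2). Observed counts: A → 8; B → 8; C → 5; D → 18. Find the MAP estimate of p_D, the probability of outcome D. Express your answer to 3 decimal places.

MAP estimate of p_D = 0.380

The posterior is Dirichlet(αᵢ + nᵢ) = Dirichlet(10, 11, 13, 20).
For a Dirichlet(a₁,…,a_K) with all aᵢ > 1, the mode has j-th component (aⱼ − 1)/(Σaᵢ − K).
Here Σaᵢ = 54 and K = 4, so p_D = (20 − 1)/(54 − 4) = 19/50 ≈ 0.380.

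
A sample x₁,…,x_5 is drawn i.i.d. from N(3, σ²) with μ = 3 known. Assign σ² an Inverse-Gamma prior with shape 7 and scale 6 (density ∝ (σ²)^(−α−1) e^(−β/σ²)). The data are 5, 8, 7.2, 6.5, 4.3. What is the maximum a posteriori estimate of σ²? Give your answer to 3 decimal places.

Sum of squared deviations about the known mean: SS = (5−3)² + (8−3)² + (7.2−3)² + (6.5−3)² + (4.3−3)² = 60.58.
The Normal likelihood contributes (σ²)^(−n/2) exp(−SS/(2σ²)), so the posterior is Inverse-Gamma(α + n/2, β + SS/2) = Inverse-Gamma(9.5, 36.29).
The mode of Inverse-Gamma(a, b) is b/(a+1) = 36.29/10.5 ≈ 3.456.

σ̂²_MAP = 3.456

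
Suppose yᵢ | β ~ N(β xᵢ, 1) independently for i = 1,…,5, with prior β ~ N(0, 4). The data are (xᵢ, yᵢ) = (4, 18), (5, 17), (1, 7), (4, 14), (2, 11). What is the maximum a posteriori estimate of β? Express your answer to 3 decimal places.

log p(β | y) = −Σ(yᵢ − βxᵢ)²/(2·1) − β²/(2·4) + const.
Setting the derivative to zero: Σxᵢ(yᵢ − βxᵢ)/1 − β/4 = 0, so β = Σxᵢyᵢ / (Σxᵢ² + σ²/τ²).
Σxᵢyᵢ = 4·18 + 5·17 + 1·7 + 4·14 + 2·11 = 242; Σxᵢ² = 62; σ²/τ² = 0.25.
β̂_MAP = 242 / (62 + 0.25) = 242/62.25 ≈ 3.888.

β̂_MAP = 3.888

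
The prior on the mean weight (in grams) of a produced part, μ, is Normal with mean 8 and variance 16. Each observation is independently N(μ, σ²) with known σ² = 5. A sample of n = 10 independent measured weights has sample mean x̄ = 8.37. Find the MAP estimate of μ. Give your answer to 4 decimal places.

μ̂_MAP = 8.3588

n = 10, x̄ = 8.37.
For a Normal prior and Normal likelihood with known variance, the posterior is Normal; its mode equals its mean, the precision-weighted average.
Prior precision 1/σ₀² = 1/16 = 0.0625; data precision n/σ² = 10/5 = 2.
μ̂ = (0.0625·8 + 2·8.37) / (0.0625 + 2) = 17.24/2.0625 = 6896/825 ≈ 8.3588.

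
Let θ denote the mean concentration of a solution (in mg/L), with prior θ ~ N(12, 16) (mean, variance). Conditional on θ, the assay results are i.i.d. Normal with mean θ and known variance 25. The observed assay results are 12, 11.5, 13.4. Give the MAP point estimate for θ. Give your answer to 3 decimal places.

n = 3; x̄ = (12 + 11.5 + 13.4)/3 = 36.9/3 = 12.3.
For a Normal prior and Normal likelihood with known variance, the posterior is Normal; its mode equals its mean, the precision-weighted average.
Prior precision 1/σ₀² = 1/16 = 0.0625; data precision n/σ² = 3/25 = 0.12.
θ̂ = (0.0625·12 + 0.12·12.3) / (0.0625 + 0.12) = 2.226/0.1825 = 4452/365 ≈ 12.197.

θ̂_MAP = 12.197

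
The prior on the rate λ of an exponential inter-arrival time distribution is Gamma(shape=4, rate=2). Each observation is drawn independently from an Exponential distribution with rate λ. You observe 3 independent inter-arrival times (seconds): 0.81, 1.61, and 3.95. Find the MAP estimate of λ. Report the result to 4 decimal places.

The Exponential(rate=λ) likelihood is ∝ λ^n e^(−λΣtᵢ). Here n = 3 and Σtᵢ = 0.81 + 1.61 + 3.95 = 6.37.
Posterior ∝ λ^3e^(−2λ) · λ^3e^(−6.37λ) = λ^6e^(−8.37λ), i.e. Gamma(7, 8.37).
Mode = (a−1)/b = 6/8.37 ≈ 0.7168.

λ̂_MAP = 0.7168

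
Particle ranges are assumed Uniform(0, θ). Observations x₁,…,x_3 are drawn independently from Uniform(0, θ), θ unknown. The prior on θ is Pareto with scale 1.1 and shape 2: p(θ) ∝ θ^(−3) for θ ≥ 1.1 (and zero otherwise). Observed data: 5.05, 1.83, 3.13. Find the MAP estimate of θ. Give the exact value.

The Uniform(0, θ) likelihood is θ^(−n) for θ ≥ max(xᵢ), zero otherwise. Here max(xᵢ) = 5.05.
Posterior ∝ θ^(−3) · θ^(−3) = θ^(−6) on θ ≥ max(1.1, 5.05) = 5.05.
This density is strictly decreasing in θ, so the posterior mode lies at the lower boundary of the support.

θ̂_MAP = 5.05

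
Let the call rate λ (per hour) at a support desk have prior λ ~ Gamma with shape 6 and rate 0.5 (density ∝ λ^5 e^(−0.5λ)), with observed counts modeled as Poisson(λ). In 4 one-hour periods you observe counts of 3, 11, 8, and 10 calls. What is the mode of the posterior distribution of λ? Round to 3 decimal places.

λ̂_MAP = 8.222

Σxᵢ = 3+11+8+10 = 32, with n = 4.
Posterior ∝ λ^5e^(−0.5λ) · λ^32e^(−4λ) = λ^37e^(−4.5λ), i.e. Gamma(shape=38, rate=4.5).
The mode of a Gamma(a, b) with a ≥ 1 (shape–rate) is (a−1)/b = 37/4.5 ≈ 8.222.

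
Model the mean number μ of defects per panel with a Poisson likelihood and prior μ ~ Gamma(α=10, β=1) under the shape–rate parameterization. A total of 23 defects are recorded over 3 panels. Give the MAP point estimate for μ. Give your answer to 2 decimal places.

Σxᵢ = 23, n = 3.
Posterior ∝ μ^9e^(−1μ) · μ^23e^(−3μ) = μ^32e^(−4μ), i.e. Gamma(shape=33, rate=4).
The mode of a Gamma(a, b) with a ≥ 1 (shape–rate) is (a−1)/b = 32/4 ≈ 8.00.

μ̂_MAP = 8.00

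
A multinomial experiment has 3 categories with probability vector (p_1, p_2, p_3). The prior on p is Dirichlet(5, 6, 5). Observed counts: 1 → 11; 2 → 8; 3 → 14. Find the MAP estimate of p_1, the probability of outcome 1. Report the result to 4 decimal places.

MAP estimate: 0.3261

The posterior is Dirichlet(αᵢ + nᵢ) = Dirichlet(16, 14, 19).
For a Dirichlet(a₁,…,a_K) with all aᵢ > 1, the mode has j-th component (aⱼ − 1)/(Σaᵢ − K).
Here Σaᵢ = 49 and K = 3, so p_1 = (16 − 1)/(49 − 3) = 15/46 ≈ 0.3261.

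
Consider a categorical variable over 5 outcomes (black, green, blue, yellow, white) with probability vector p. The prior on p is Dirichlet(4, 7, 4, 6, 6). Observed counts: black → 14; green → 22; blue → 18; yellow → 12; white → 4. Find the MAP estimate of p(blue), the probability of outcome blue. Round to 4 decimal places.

MAP estimate of p(blue) = 0.2283

The posterior is Dirichlet(αᵢ + nᵢ) = Dirichlet(18, 29, 22, 18, 10).
For a Dirichlet(a₁,…,a_K) with all aᵢ > 1, the mode has j-th component (aⱼ − 1)/(Σaᵢ − K).
Here Σaᵢ = 97 and K = 5, so p(blue) = (22 − 1)/(97 − 5) = 21/92 ≈ 0.2283.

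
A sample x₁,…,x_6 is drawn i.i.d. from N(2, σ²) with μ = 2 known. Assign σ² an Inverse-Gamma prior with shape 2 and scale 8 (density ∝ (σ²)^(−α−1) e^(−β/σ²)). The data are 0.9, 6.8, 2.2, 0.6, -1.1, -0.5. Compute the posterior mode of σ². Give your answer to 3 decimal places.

σ̂²_MAP = 4.843

Sum of squared deviations about the known mean: SS = (0.9−2)² + (6.8−2)² + (2.2−2)² + (0.6−2)² + (-1.1−2)² + (-0.5−2)² = 42.11.
The Normal likelihood contributes (σ²)^(−n/2) exp(−SS/(2σ²)), so the posterior is Inverse-Gamma(α + n/2, β + SS/2) = Inverse-Gamma(5, 29.055).
The mode of Inverse-Gamma(a, b) is b/(a+1) = 29.055/6 ≈ 4.843.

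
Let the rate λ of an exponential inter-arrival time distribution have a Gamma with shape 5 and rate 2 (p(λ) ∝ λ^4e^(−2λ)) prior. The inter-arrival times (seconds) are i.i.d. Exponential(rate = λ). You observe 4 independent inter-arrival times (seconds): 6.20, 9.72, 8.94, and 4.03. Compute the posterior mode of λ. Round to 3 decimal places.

λ̂_MAP = 0.259

The Exponential(rate=λ) likelihood is ∝ λ^n e^(−λΣtᵢ). Here n = 4 and Σtᵢ = 6.20 + 9.72 + 8.94 + 4.03 = 28.89.
Posterior ∝ λ^4e^(−2λ) · λ^4e^(−28.89λ) = λ^8e^(−30.89λ), i.e. Gamma(9, 30.89).
Mode = (a−1)/b = 8/30.89 ≈ 0.259.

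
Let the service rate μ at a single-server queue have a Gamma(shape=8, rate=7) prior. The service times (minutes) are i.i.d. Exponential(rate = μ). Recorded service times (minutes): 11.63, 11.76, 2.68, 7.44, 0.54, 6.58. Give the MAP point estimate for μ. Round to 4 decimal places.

μ̂_MAP = 0.2729

The Exponential(rate=μ) likelihood is ∝ μ^n e^(−μΣtᵢ). Here n = 6 and Σtᵢ = 11.63 + 11.76 + 2.68 + 7.44 + 0.54 + 6.58 = 40.63.
Posterior ∝ μ^7e^(−7μ) · μ^6e^(−40.63μ) = μ^13e^(−47.63μ), i.e. Gamma(14, 47.63).
Mode = (a−1)/b = 13/47.63 ≈ 0.2729.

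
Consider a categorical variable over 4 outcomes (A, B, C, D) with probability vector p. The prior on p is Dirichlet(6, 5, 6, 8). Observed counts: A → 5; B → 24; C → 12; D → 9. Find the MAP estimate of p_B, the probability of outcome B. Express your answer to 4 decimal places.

The posterior is Dirichlet(αᵢ + nᵢ) = Dirichlet(11, 29, 18, 17).
For a Dirichlet(a₁,…,a_K) with all aᵢ > 1, the mode has j-th component (aⱼ − 1)/(Σaᵢ − K).
Here Σaᵢ = 75 and K = 4, so p_B = (29 − 1)/(75 − 4) = 28/71 ≈ 0.3944.

MAP estimate of p_B = 0.3944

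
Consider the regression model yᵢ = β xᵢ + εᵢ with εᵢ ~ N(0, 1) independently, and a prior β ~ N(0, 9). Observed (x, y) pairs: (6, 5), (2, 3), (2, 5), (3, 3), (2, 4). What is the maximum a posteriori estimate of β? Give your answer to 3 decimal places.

log p(β | y) = −Σ(yᵢ − βxᵢ)²/(2·1) − β²/(2·9) + const.
Setting the derivative to zero: Σxᵢ(yᵢ − βxᵢ)/1 − β/9 = 0, so β = Σxᵢyᵢ / (Σxᵢ² + σ²/τ²).
Σxᵢyᵢ = 6·5 + 2·3 + 2·5 + 3·3 + 2·4 = 63; Σxᵢ² = 57; σ²/τ² = 1/9.
β̂_MAP = 63 / (57 + 1/9) = 63/(514/9) = 567/514 ≈ 1.103.

β̂_MAP = 1.103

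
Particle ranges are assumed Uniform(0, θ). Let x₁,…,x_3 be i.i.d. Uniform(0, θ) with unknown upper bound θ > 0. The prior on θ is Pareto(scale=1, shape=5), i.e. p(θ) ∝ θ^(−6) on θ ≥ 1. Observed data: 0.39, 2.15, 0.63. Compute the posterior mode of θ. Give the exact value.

θ̂_MAP = 2.15

The Uniform(0, θ) likelihood is θ^(−n) for θ ≥ max(xᵢ), zero otherwise. Here max(xᵢ) = 2.15.
Posterior ∝ θ^(−6) · θ^(−3) = θ^(−9) on θ ≥ max(1, 2.15) = 2.15.
This density is strictly decreasing in θ, so the posterior mode lies at the lower boundary of the support.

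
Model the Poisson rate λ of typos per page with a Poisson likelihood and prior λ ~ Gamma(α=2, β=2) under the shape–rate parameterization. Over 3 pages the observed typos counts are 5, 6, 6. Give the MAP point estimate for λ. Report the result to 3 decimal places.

Σxᵢ = 5+6+6 = 17, with n = 3.
Posterior ∝ λe^(−2λ) · λ^17e^(−3λ) = λ^18e^(−5λ), i.e. Gamma(shape=19, rate=5).
The mode of a Gamma(a, b) with a ≥ 1 (shape–rate) is (a−1)/b = 18/5 ≈ 3.600.

λ̂_MAP = 3.600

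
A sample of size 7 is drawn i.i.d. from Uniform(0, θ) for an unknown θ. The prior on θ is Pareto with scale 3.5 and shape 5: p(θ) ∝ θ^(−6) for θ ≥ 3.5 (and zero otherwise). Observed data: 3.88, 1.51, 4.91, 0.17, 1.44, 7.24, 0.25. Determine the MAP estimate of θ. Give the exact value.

The Uniform(0, θ) likelihood is θ^(−n) for θ ≥ max(xᵢ), zero otherwise. Here max(xᵢ) = 7.24.
Posterior ∝ θ^(−6) · θ^(−7) = θ^(−13) on θ ≥ max(3.5, 7.24) = 7.24.
This density is strictly decreasing in θ, so the posterior mode lies at the lower boundary of the support.

θ̂_MAP = 7.24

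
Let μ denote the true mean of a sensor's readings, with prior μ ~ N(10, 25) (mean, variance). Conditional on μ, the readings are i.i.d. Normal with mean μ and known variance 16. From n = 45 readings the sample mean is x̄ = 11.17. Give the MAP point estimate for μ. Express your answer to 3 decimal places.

n = 45, x̄ = 11.17.
For a Normal prior and Normal likelihood with known variance, the posterior is Normal; its mode equals its mean, the precision-weighted average.
Prior precision 1/σ₀² = 1/25 = 0.04; data precision n/σ² = 45/16 = 2.8125.
μ̂ = (0.04·10 + 2.8125·11.17) / (0.04 + 2.8125) = 31.815625/2.8525 = 50905/4564 ≈ 11.154.

μ̂_MAP = 11.154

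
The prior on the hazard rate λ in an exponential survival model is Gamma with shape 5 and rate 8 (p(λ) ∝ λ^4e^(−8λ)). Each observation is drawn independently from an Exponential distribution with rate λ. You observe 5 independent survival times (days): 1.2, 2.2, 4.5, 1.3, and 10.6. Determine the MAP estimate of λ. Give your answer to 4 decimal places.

The Exponential(rate=λ) likelihood is ∝ λ^n e^(−λΣtᵢ). Here n = 5 and Σtᵢ = 1.2 + 2.2 + 4.5 + 1.3 + 10.6 = 19.8.
Posterior ∝ λ^4e^(−8λ) · λ^5e^(−19.8λ) = λ^9e^(−27.8λ), i.e. Gamma(10, 27.8).
Mode = (a−1)/b = 9/27.8 ≈ 0.3237.

λ̂_MAP = 0.3237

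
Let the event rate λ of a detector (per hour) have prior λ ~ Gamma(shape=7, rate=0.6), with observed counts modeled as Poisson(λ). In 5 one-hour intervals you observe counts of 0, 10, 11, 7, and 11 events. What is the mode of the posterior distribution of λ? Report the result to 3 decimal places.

λ̂_MAP = 8.036

Σxᵢ = 0+10+11+7+11 = 39, with n = 5.
Posterior ∝ λ^6e^(−0.6λ) · λ^39e^(−5λ) = λ^45e^(−5.6λ), i.e. Gamma(shape=46, rate=5.6).
The mode of a Gamma(a, b) with a ≥ 1 (shape–rate) is (a−1)/b = 45/5.6 ≈ 8.036.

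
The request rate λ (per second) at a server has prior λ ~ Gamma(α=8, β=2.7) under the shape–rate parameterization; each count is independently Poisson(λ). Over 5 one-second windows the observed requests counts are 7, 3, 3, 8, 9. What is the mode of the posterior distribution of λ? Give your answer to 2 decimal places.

λ̂_MAP = 4.81

Σxᵢ = 7+3+3+8+9 = 30, with n = 5.
Posterior ∝ λ^7e^(−2.7λ) · λ^30e^(−5λ) = λ^37e^(−7.7λ), i.e. Gamma(shape=38, rate=7.7).
The mode of a Gamma(a, b) with a ≥ 1 (shape–rate) is (a−1)/b = 37/7.7 ≈ 4.81.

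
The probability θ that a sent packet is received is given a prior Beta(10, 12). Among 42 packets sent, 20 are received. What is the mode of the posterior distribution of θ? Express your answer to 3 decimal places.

Prior: Beta(10, 12).
Data: 20 successes in 42 trials. The binomial likelihood contributes θ^20(1−θ)^22, so the posterior is Beta(10+20, 12+22) = Beta(30, 34).
For Beta(a, b) with a, b > 1 the mode is (a−1)/(a+b−2) = 29/62 ≈ 0.468.

θ̂_MAP = 0.468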